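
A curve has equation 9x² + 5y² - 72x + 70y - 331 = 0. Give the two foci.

Rearranging, 9(x² - 8x) + 5(y² + 14y) = 331.
Complete the square in x and y: 9(x - 4)² + 5(y + 7)² = 331 + 144 + 245 = 720
Divide through by 720 to get (x - 4)²/80 + (y + 7)²/144 = 1.
Ellipse, center (4, -7), major axis vertical; a² = 144, b² = 80.
c² = a² - b² = 144 - 80 = 64, so c = 8.
Foci lie on the vertical axis through the center: (h, k ± c).

(4, -15) and (4, 1)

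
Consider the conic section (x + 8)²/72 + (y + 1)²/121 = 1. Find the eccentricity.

Center (-8, -1). The larger denominator 121 sits under the y-term, so the major axis is vertical; a² = 121, b² = 72.
c² = a² - b² = 49, so c = 7.
e = c/a = 7/11.

e = 7/11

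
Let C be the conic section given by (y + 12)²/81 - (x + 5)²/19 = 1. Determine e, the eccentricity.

e = 10/9

Center (-5, -12). The positive term is the y-term, so the transverse axis is vertical; a² = 81, b² = 19.
c² = a² + b² = 100, so c = 10.
e = c/a = 10/9.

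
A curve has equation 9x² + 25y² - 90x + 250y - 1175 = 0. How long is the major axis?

30

Rearranging, 9(x² - 10x) + 25(y² + 10y) = 1175.
Complete the square: 9(x - 5)² + 25(y + 5)² = 1175 + 225 + 625 = 2025
Divide through by 2025 to get (x - 5)²/225 + (y + 5)²/81 = 1.
Ellipse, center (5, -5), major axis horizontal; a² = 225, b² = 81.
a² = 225 so a = 15; the major axis has length 2a = 30.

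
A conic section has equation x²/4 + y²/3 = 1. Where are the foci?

Center (0, 0). The larger denominator 4 sits under the x-term, so the major axis is horizontal; a² = 4, b² = 3.
c² = a² - b² = 4 - 3 = 1, so c = 1.
Foci lie on the horizontal axis through the center: (h ± c, k).

(-1, 0) and (1, 0)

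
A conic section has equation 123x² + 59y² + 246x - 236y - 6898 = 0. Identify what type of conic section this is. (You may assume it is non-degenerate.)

ellipse

No xy term. Coefficients of x² and y² are A = 123, C = 59.
A and C have the same sign but A ≠ C ⇒ ellipse.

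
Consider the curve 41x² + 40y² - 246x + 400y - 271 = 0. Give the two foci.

(3, -6) and (3, -4)

41(x² - 6x) + 40(y² + 10y) = 271
Complete the square: 41(x - 3)² + 40(y + 5)² = 271 + 369 + 1000 = 1640
Dividing both sides by 1640: (x - 3)²/40 + (y + 5)²/41 = 1
Ellipse, center (3, -5), major axis vertical; a² = 41, b² = 40.
c² = a² - b² = 41 - 40 = 1, so c = 1.
Foci lie on the vertical axis through the center: (h, k ± c).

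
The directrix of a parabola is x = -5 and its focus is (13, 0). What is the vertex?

The vertex is the midpoint between the focus and the directrix along the axis of symmetry.
Axis is horizontal (directrix is vertical). Vertex x-coordinate = (13 + (-5))/2 = 4; y-coordinate = 0.

(4, 0)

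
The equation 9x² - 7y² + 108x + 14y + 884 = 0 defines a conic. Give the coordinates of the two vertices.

Rearranging, 9(x² + 12x) -7(y² - 2y) = -884.
9(x + 6)² -7(y - 1)² = -884 + 324 - 7 = -567
Dividing both sides by -567: (y - 1)²/81 - (x + 6)²/63 = 1
Hyperbola, center (-6, 1), transverse axis vertical; a² = 81, b² = 63.
a = 9. Vertices at (h, k ± a).

(-6, -8) and (-6, 10)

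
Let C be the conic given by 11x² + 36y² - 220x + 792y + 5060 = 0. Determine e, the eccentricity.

e = 5/6

Rearranging, 11(x² - 20x) + 36(y² + 22y) = -5060.
11(x - 10)² + 36(y + 11)² = -5060 + 1100 + 4356 = 396
Dividing both sides by 396: (x - 10)²/36 + (y + 11)²/11 = 1
Ellipse, center (10, -11), major axis horizontal; a² = 36, b² = 11.
c² = a² - b² = 25, so c = 5.
e = c/a = 5/6.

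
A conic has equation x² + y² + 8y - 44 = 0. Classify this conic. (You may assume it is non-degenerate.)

circle

No xy term. Coefficients of x² and y² are A = 1, C = 1.
A = C (same sign) ⇒ circle.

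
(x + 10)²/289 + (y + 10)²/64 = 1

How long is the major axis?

34

Center (-10, -10). The larger denominator 289 sits under the x-term, so the major axis is horizontal; a² = 289, b² = 64.
a² = 289 so a = 17; the major axis has length 2a = 34.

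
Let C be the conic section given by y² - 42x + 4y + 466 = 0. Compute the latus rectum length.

Only y is squared. Complete the square in y: (y + 2)² = 42(x - 11).
Vertex (11, -2); 4p = 42 so p = 21/2. Opens right.
Latus rectum length = |4p| = 42.

42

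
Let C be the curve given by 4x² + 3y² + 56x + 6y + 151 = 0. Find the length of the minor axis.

Collect terms: 4(x² + 14x) + 3(y² + 2y) = -151
Complete the square: 4(x + 7)² + 3(y + 1)² = -151 + 196 + 3 = 48
Divide through by 48 to get (x + 7)²/12 + (y + 1)²/16 = 1.
Ellipse, center (-7, -1), major axis vertical; a² = 16, b² = 12.
b² = 12 so b = 2√3; the minor axis has length 2b = 4√3.

4√3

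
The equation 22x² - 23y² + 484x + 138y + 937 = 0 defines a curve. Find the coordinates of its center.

(-11, 3)

Group: 22(x² + 22x) -23(y² - 6y) = -937
Complete the square in x and y: 22(x + 11)² -23(y - 3)² = -937 + 2662 - 207 = 1518
Divide by 1518: (x + 11)²/69 - (y - 3)²/66 = 1
Hyperbola with center (-11, 3).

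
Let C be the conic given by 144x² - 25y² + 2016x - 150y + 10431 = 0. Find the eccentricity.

Rearranging, 144(x² + 14x) -25(y² + 6y) = -10431.
Completing the square gives 144(x + 7)² -25(y + 3)² = -10431 + 7056 - 225 = -3600.
Dividing both sides by -3600: (y + 3)²/144 - (x + 7)²/25 = 1
Hyperbola, center (-7, -3), transverse axis vertical; a² = 144, b² = 25.
c² = a² + b² = 169, so c = 13.
e = c/a = 13/12.

e = 13/12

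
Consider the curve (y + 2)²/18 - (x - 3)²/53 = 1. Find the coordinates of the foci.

(3, -2 - √71) and (3, -2 + √71)

Center (3, -2). The positive term is the y-term, so the transverse axis is vertical; a² = 18, b² = 53.
c² = a² + b² = 18 + 53 = 71, so c = √71.
Foci lie on the vertical axis through the center: (h, k ± c).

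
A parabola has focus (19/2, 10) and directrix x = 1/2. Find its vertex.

(5, 10)

The vertex is the midpoint between the focus and the directrix along the axis of symmetry.
Axis is horizontal (directrix is vertical). Vertex x-coordinate = (19/2 + 1/2)/2 = 5; y-coordinate = 10.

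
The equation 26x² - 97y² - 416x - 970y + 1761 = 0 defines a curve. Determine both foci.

Group: 26(x² - 16x) -97(y² + 10y) = -1761
Complete the square in x and y: 26(x - 8)² -97(y + 5)² = -1761 + 1664 - 2425 = -2522
Divide by -2522: (y + 5)²/26 - (x - 8)²/97 = 1
Hyperbola, center (8, -5), transverse axis vertical; a² = 26, b² = 97.
c² = a² + b² = 26 + 97 = 123, so c = √123.
Foci lie on the vertical axis through the center: (h, k ± c).

(8, -5 - √123) and (8, -5 + √123)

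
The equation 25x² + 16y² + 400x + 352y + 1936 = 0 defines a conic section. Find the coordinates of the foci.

Collect terms: 25(x² + 16x) + 16(y² + 22y) = -1936
Complete the square in x and y: 25(x + 8)² + 16(y + 11)² = -1936 + 1600 + 1936 = 1600
Divide through by 1600 to get (x + 8)²/64 + (y + 11)²/100 = 1.
Ellipse, center (-8, -11), major axis vertical; a² = 100, b² = 64.
c² = a² - b² = 100 - 64 = 36, so c = 6.
Foci lie on the vertical axis through the center: (h, k ± c).

(-8, -17) and (-8, -5)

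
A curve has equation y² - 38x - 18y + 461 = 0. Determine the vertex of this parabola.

Only y is squared. Complete the square in y: (y - 9)² = 38(x - 10).
Vertex (10, 9); 4p = 38 so p = 19/2. Opens right.

(10, 9)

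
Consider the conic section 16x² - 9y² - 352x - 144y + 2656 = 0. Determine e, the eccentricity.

Rearranging, 16(x² - 22x) -9(y² + 16y) = -2656.
Complete the square: 16(x - 11)² -9(y + 8)² = -2656 + 1936 - 576 = -1296
Divide by -1296: (y + 8)²/144 - (x - 11)²/81 = 1
Hyperbola, center (11, -8), transverse axis vertical; a² = 144, b² = 81.
c² = a² + b² = 225, so c = 15.
e = c/a = 15/12 = 5/4.

e = 5/4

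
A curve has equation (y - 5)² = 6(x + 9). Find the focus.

Vertex (-9, 5); 4p = 6 so p = 3/2. Opens right.
Focus is p units from the vertex along the axis: (h + p, k).

(-15/2, 5)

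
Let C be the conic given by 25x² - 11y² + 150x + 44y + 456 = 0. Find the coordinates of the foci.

Group: 25(x² + 6x) -11(y² - 4y) = -456
Complete the square in x and y: 25(x + 3)² -11(y - 2)² = -456 + 225 - 44 = -275
Divide through by -275 to get (y - 2)²/25 - (x + 3)²/11 = 1.
Hyperbola, center (-3, 2), transverse axis vertical; a² = 25, b² = 11.
c² = a² + b² = 25 + 11 = 36, so c = 6.
Foci lie on the vertical axis through the center: (h, k ± c).

(-3, -4) and (-3, 8)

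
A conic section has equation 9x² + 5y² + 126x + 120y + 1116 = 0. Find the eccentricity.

e = 2/3

9(x² + 14x) + 5(y² + 24y) = -1116
Complete the square: 9(x + 7)² + 5(y + 12)² = -1116 + 441 + 720 = 45
Divide through by 45 to get (x + 7)²/5 + (y + 12)²/9 = 1.
Ellipse, center (-7, -12), major axis vertical; a² = 9, b² = 5.
c² = a² - b² = 4, so c = 2.
e = c/a = 2/3.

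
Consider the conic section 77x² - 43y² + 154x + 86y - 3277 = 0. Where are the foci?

(-1 - 2√30, 1) and (-1 + 2√30, 1)

Group the x- and y-terms: 77(x² + 2x) -43(y² - 2y) = 3277
77(x + 1)² -43(y - 1)² = 3277 + 77 - 43 = 3311
Divide by 3311: (x + 1)²/43 - (y - 1)²/77 = 1
Hyperbola, center (-1, 1), transverse axis horizontal; a² = 43, b² = 77.
c² = a² + b² = 43 + 77 = 120, so c = 2√30.
Foci lie on the horizontal axis through the center: (h ± c, k).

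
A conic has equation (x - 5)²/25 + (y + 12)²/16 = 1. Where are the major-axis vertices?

Center (5, -12). The larger denominator 25 sits under the x-term, so the major axis is horizontal; a² = 25, b² = 16.
a = 5. Vertices at (h ± a, k).

(0, -12) and (10, -12)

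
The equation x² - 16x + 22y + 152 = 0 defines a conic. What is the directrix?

y = 3/2

Only x is squared. Complete the square in x: (x - 8)² = -22(y + 4).
Vertex (8, -4); 4p = -22 so p = -11/2. Opens down.
Directrix is the horizontal line y = k − p = -4 − (-11/2) = 3/2.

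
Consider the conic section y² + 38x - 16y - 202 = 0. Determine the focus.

(-5/2, 8)

Only y is squared. Complete the square in y: (y - 8)² = -38(x - 7).
Vertex (7, 8); 4p = -38 so p = -19/2. Opens left.
Focus is p units from the vertex along the axis: (h + p, k).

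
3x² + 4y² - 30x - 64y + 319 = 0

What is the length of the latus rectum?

Group the x- and y-terms: 3(x² - 10x) + 4(y² - 16y) = -319
Complete the square in x and y: 3(x - 5)² + 4(y - 8)² = -319 + 75 + 256 = 12
Divide by 12: (x - 5)²/4 + (y - 8)²/3 = 1
Ellipse, center (5, 8), major axis horizontal; a² = 4, b² = 3.
Latus rectum length = 2b²/a = 2·3/2 = 3.

3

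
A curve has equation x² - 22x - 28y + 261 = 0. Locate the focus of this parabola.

(11, 12)

Only x is squared. Complete the square in x: (x - 11)² = 28(y - 5).
Vertex (11, 5); 4p = 28 so p = 7. Opens up.
Focus is p units from the vertex along the axis: (h, k + p).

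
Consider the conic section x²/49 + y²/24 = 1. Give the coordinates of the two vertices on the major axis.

Center (0, 0). The larger denominator 49 sits under the x-term, so the major axis is horizontal; a² = 49, b² = 24.
a = 7. Vertices at (h ± a, k).

(-7, 0) and (7, 0)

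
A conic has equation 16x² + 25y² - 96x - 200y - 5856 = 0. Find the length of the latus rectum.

128/5

Group the x- and y-terms: 16(x² - 6x) + 25(y² - 8y) = 5856
Completing the square gives 16(x - 3)² + 25(y - 4)² = 5856 + 144 + 400 = 6400.
Divide by 6400: (x - 3)²/400 + (y - 4)²/256 = 1
Ellipse, center (3, 4), major axis horizontal; a² = 400, b² = 256.
Latus rectum length = 2b²/a = 2·256/20 = 128/5.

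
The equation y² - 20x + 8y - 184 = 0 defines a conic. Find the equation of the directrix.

Only y is squared. Complete the square in y: (y + 4)² = 20(x + 10).
Vertex (-10, -4); 4p = 20 so p = 5. Opens right.
Directrix is the vertical line x = h − p = -10 − (5) = -15.

x = -15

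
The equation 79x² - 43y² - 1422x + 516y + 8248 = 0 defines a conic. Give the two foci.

(9, 6 - √122) and (9, 6 + √122)

79(x² - 18x) -43(y² - 12y) = -8248
79(x - 9)² -43(y - 6)² = -8248 + 6399 - 1548 = -3397
Divide by -3397: (y - 6)²/79 - (x - 9)²/43 = 1
Hyperbola, center (9, 6), transverse axis vertical; a² = 79, b² = 43.
c² = a² + b² = 79 + 43 = 122, so c = √122.
Foci lie on the vertical axis through the center: (h, k ± c).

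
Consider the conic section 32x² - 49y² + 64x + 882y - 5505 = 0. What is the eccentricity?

e = 9/7

Group the x- and y-terms: 32(x² + 2x) -49(y² - 18y) = 5505
32(x + 1)² -49(y - 9)² = 5505 + 32 - 3969 = 1568
Divide through by 1568 to get (x + 1)²/49 - (y - 9)²/32 = 1.
Hyperbola, center (-1, 9), transverse axis horizontal; a² = 49, b² = 32.
c² = a² + b² = 81, so c = 9.
e = c/a = 9/7.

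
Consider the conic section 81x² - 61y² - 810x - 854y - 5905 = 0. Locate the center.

(5, -7)

Collect terms: 81(x² - 10x) -61(y² + 14y) = 5905
Complete the square: 81(x - 5)² -61(y + 7)² = 5905 + 2025 - 2989 = 4941
Dividing both sides by 4941: (x - 5)²/61 - (y + 7)²/81 = 1
Hyperbola with center (5, -7).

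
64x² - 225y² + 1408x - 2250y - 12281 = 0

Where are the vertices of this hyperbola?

(-26, -5) and (4, -5)

Group the x- and y-terms: 64(x² + 22x) -225(y² + 10y) = 12281
Complete the square in x and y: 64(x + 11)² -225(y + 5)² = 12281 + 7744 - 5625 = 14400
Divide through by 14400 to get (x + 11)²/225 - (y + 5)²/64 = 1.
Hyperbola, center (-11, -5), transverse axis horizontal; a² = 225, b² = 64.
a = 15. Vertices at (h ± a, k).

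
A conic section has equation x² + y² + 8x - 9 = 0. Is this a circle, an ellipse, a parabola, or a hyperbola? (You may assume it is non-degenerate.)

circle

No xy term. Coefficients of x² and y² are A = 1, C = 1.
A = C (same sign) ⇒ circle.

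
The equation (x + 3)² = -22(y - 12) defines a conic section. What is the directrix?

Vertex (-3, 12); 4p = -22 so p = -11/2. Opens down.
Directrix is the horizontal line y = k − p = 12 − (-11/2) = 35/2.

y = 35/2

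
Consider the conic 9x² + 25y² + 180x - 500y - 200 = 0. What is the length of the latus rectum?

72/5

Group the x- and y-terms: 9(x² + 20x) + 25(y² - 20y) = 200
Completing the square gives 9(x + 10)² + 25(y - 10)² = 200 + 900 + 2500 = 3600.
Divide by 3600: (x + 10)²/400 + (y - 10)²/144 = 1
Ellipse, center (-10, 10), major axis horizontal; a² = 400, b² = 144.
Latus rectum length = 2b²/a = 2·144/20 = 72/5.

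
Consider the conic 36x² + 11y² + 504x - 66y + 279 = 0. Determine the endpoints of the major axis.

(-7, -9) and (-7, 15)

Group: 36(x² + 14x) + 11(y² - 6y) = -279
Complete the square in x and y: 36(x + 7)² + 11(y - 3)² = -279 + 1764 + 99 = 1584
Dividing both sides by 1584: (x + 7)²/44 + (y - 3)²/144 = 1
Ellipse, center (-7, 3), major axis vertical; a² = 144, b² = 44.
a = 12. Vertices at (h, k ± a).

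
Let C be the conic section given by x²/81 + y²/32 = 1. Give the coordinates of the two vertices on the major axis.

Center (0, 0). The larger denominator 81 sits under the x-term, so the major axis is horizontal; a² = 81, b² = 32.
a = 9. Vertices at (h ± a, k).

(-9, 0) and (9, 0)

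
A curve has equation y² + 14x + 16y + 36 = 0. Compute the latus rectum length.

14

Only y is squared. Complete the square in y: (y + 8)² = -14(x - 2).
Vertex (2, -8); 4p = -14 so p = -7/2. Opens left.
Latus rectum length = |4p| = 14.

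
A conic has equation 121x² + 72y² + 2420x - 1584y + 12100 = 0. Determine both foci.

(-10, 4) and (-10, 18)

121(x² + 20x) + 72(y² - 22y) = -12100
Complete the square: 121(x + 10)² + 72(y - 11)² = -12100 + 12100 + 8712 = 8712
Dividing both sides by 8712: (x + 10)²/72 + (y - 11)²/121 = 1
Ellipse, center (-10, 11), major axis vertical; a² = 121, b² = 72.
c² = a² - b² = 121 - 72 = 49, so c = 7.
Foci lie on the vertical axis through the center: (h, k ± c).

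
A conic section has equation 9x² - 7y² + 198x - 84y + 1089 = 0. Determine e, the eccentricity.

Rearranging, 9(x² + 22x) -7(y² + 12y) = -1089.
9(x + 11)² -7(y + 6)² = -1089 + 1089 - 252 = -252
Dividing both sides by -252: (y + 6)²/36 - (x + 11)²/28 = 1
Hyperbola, center (-11, -6), transverse axis vertical; a² = 36, b² = 28.
c² = a² + b² = 64, so c = 8.
e = c/a = 8/6 = 4/3.

e = 4/3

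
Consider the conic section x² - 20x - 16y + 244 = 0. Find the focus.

(10, 13)

Only x is squared. Complete the square in x: (x - 10)² = 16(y - 9).
Vertex (10, 9); 4p = 16 so p = 4. Opens up.
Focus is p units from the vertex along the axis: (h, k + p).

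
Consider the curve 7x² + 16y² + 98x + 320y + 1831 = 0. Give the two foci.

Group: 7(x² + 14x) + 16(y² + 20y) = -1831
Complete the square in x and y: 7(x + 7)² + 16(y + 10)² = -1831 + 343 + 1600 = 112
Divide through by 112 to get (x + 7)²/16 + (y + 10)²/7 = 1.
Ellipse, center (-7, -10), major axis horizontal; a² = 16, b² = 7.
c² = a² - b² = 16 - 7 = 9, so c = 3.
Foci lie on the horizontal axis through the center: (h ± c, k).

(-10, -10) and (-4, -10)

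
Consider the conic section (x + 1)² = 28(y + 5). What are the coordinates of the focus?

(-1, 2)

Vertex (-1, -5); 4p = 28 so p = 7. Opens up.
Focus is p units from the vertex along the axis: (h, k + p).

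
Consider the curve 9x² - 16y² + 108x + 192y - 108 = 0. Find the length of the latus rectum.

Collect terms: 9(x² + 12x) -16(y² - 12y) = 108
Complete the square in x and y: 9(x + 6)² -16(y - 6)² = 108 + 324 - 576 = -144
Divide by -144: (y - 6)²/9 - (x + 6)²/16 = 1
Hyperbola, center (-6, 6), transverse axis vertical; a² = 9, b² = 16.
Latus rectum length = 2b²/a = 2·16/3 = 32/3.

32/3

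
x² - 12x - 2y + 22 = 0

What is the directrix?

Only x is squared. Complete the square in x: (x - 6)² = 2(y + 7).
Vertex (6, -7); 4p = 2 so p = 1/2. Opens up.
Directrix is the horizontal line y = k − p = -7 − (1/2) = -15/2.

y = -15/2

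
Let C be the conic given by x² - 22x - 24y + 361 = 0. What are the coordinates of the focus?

Only x is squared. Complete the square in x: (x - 11)² = 24(y - 10).
Vertex (11, 10); 4p = 24 so p = 6. Opens up.
Focus is p units from the vertex along the axis: (h, k + p).

(11, 16)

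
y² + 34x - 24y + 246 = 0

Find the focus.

Only y is squared. Complete the square in y: (y - 12)² = -34(x + 3).
Vertex (-3, 12); 4p = -34 so p = -17/2. Opens left.
Focus is p units from the vertex along the axis: (h + p, k).

(-23/2, 12)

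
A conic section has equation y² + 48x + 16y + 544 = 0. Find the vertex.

(-10, -8)

Only y is squared. Complete the square in y: (y + 8)² = -48(x + 10).
Vertex (-10, -8); 4p = -48 so p = -12. Opens left.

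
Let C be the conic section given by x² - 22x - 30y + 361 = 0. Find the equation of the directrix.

y = 1/2

Only x is squared. Complete the square in x: (x - 11)² = 30(y - 8).
Vertex (11, 8); 4p = 30 so p = 15/2. Opens up.
Directrix is the horizontal line y = k − p = 8 − (15/2) = 1/2.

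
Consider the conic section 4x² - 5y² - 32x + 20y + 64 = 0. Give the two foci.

(4, -1) and (4, 5)

4(x² - 8x) -5(y² - 4y) = -64
4(x - 4)² -5(y - 2)² = -64 + 64 - 20 = -20
Divide by -20: (y - 2)²/4 - (x - 4)²/5 = 1
Hyperbola, center (4, 2), transverse axis vertical; a² = 4, b² = 5.
c² = a² + b² = 4 + 5 = 9, so c = 3.
Foci lie on the vertical axis through the center: (h, k ± c).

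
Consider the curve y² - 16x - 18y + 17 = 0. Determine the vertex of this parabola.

Only y is squared. Complete the square in y: (y - 9)² = 16(x + 4).
Vertex (-4, 9); 4p = 16 so p = 4. Opens right.

(-4, 9)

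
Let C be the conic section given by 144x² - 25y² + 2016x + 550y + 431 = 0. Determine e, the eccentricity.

Group: 144(x² + 14x) -25(y² - 22y) = -431
Complete the square: 144(x + 7)² -25(y - 11)² = -431 + 7056 - 3025 = 3600
Divide through by 3600 to get (x + 7)²/25 - (y - 11)²/144 = 1.
Hyperbola, center (-7, 11), transverse axis horizontal; a² = 25, b² = 144.
c² = a² + b² = 169, so c = 13.
e = c/a = 13/5.

e = 13/5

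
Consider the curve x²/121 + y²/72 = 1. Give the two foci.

(-7, 0) and (7, 0)

Center (0, 0). The larger denominator 121 sits under the x-term, so the major axis is horizontal; a² = 121, b² = 72.
c² = a² - b² = 121 - 72 = 49, so c = 7.
Foci lie on the horizontal axis through the center: (h ± c, k).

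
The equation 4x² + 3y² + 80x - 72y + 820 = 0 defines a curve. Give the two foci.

Group the x- and y-terms: 4(x² + 20x) + 3(y² - 24y) = -820
Complete the square in x and y: 4(x + 10)² + 3(y - 12)² = -820 + 400 + 432 = 12
Dividing both sides by 12: (x + 10)²/3 + (y - 12)²/4 = 1
Ellipse, center (-10, 12), major axis vertical; a² = 4, b² = 3.
c² = a² - b² = 4 - 3 = 1, so c = 1.
Foci lie on the vertical axis through the center: (h, k ± c).

(-10, 11) and (-10, 13)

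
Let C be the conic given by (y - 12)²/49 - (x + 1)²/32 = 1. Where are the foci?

Center (-1, 12). The positive term is the y-term, so the transverse axis is vertical; a² = 49, b² = 32.
c² = a² + b² = 49 + 32 = 81, so c = 9.
Foci lie on the vertical axis through the center: (h, k ± c).

(-1, 3) and (-1, 21)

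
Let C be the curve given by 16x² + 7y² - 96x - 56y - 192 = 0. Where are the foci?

(3, -2) and (3, 10)

16(x² - 6x) + 7(y² - 8y) = 192
Completing the square gives 16(x - 3)² + 7(y - 4)² = 192 + 144 + 112 = 448.
Dividing both sides by 448: (x - 3)²/28 + (y - 4)²/64 = 1
Ellipse, center (3, 4), major axis vertical; a² = 64, b² = 28.
c² = a² - b² = 64 - 28 = 36, so c = 6.
Foci lie on the vertical axis through the center: (h, k ± c).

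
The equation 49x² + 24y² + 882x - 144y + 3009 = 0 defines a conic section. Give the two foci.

(-9, -2) and (-9, 8)

Group: 49(x² + 18x) + 24(y² - 6y) = -3009
49(x + 9)² + 24(y - 3)² = -3009 + 3969 + 216 = 1176
Dividing both sides by 1176: (x + 9)²/24 + (y - 3)²/49 = 1
Ellipse, center (-9, 3), major axis vertical; a² = 49, b² = 24.
c² = a² - b² = 49 - 24 = 25, so c = 5.
Foci lie on the vertical axis through the center: (h, k ± c).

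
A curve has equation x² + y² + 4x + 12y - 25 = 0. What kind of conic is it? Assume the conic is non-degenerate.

circle

No xy term. Coefficients of x² and y² are A = 1, C = 1.
A = C (same sign) ⇒ circle.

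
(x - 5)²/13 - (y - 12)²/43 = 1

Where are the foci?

Center (5, 12). The positive term is the x-term, so the transverse axis is horizontal; a² = 13, b² = 43.
c² = a² + b² = 13 + 43 = 56, so c = 2√14.
Foci lie on the horizontal axis through the center: (h ± c, k).

(5 - 2√14, 12) and (5 + 2√14, 12)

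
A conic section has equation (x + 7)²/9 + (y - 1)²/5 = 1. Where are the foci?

(-9, 1) and (-5, 1)

Center (-7, 1). The larger denominator 9 sits under the x-term, so the major axis is horizontal; a² = 9, b² = 5.
c² = a² - b² = 9 - 5 = 4, so c = 2.
Foci lie on the horizontal axis through the center: (h ± c, k).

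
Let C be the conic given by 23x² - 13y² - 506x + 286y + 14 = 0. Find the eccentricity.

e = 6√13/13

Collect terms: 23(x² - 22x) -13(y² - 22y) = -14
23(x - 11)² -13(y - 11)² = -14 + 2783 - 1573 = 1196
Divide through by 1196 to get (x - 11)²/52 - (y - 11)²/92 = 1.
Hyperbola, center (11, 11), transverse axis horizontal; a² = 52, b² = 92.
c² = a² + b² = 144, so c = 12.
e = c/a = 12/2√13 = 6√13/13.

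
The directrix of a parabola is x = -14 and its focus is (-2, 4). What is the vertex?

(-8, 4)

The vertex is the midpoint between the focus and the directrix along the axis of symmetry.
Axis is horizontal (directrix is vertical). Vertex x-coordinate = (-2 + (-14))/2 = -8; y-coordinate = 4.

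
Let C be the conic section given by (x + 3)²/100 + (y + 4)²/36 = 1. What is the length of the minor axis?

Center (-3, -4). The larger denominator 100 sits under the x-term, so the major axis is horizontal; a² = 100, b² = 36.
b² = 36 so b = 6; the minor axis has length 2b = 12.

12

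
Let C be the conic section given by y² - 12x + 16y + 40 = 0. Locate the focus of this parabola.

(1, -8)

Only y is squared. Complete the square in y: (y + 8)² = 12(x + 2).
Vertex (-2, -8); 4p = 12 so p = 3. Opens right.
Focus is p units from the vertex along the axis: (h + p, k).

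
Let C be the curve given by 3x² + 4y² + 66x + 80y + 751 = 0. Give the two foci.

(-12, -10) and (-10, -10)

Group the x- and y-terms: 3(x² + 22x) + 4(y² + 20y) = -751
Complete the square: 3(x + 11)² + 4(y + 10)² = -751 + 363 + 400 = 12
Divide by 12: (x + 11)²/4 + (y + 10)²/3 = 1
Ellipse, center (-11, -10), major axis horizontal; a² = 4, b² = 3.
c² = a² - b² = 4 - 3 = 1, so c = 1.
Foci lie on the horizontal axis through the center: (h ± c, k).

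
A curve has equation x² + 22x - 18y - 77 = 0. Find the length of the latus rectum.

18

Only x is squared. Complete the square in x: (x + 11)² = 18(y + 11).
Vertex (-11, -11); 4p = 18 so p = 9/2. Opens up.
Latus rectum length = |4p| = 18.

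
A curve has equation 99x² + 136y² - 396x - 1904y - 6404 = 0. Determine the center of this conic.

Rearranging, 99(x² - 4x) + 136(y² - 14y) = 6404.
Completing the square gives 99(x - 2)² + 136(y - 7)² = 6404 + 396 + 6664 = 13464.
Divide by 13464: (x - 2)²/136 + (y - 7)²/99 = 1
Ellipse with center (2, 7).

(2, 7)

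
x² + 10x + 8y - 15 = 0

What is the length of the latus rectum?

Only x is squared. Complete the square in x: (x + 5)² = -8(y - 5).
Vertex (-5, 5); 4p = -8 so p = -2. Opens down.
Latus rectum length = |4p| = 8.

8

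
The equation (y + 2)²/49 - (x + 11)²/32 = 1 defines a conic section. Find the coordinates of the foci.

Center (-11, -2). The positive term is the y-term, so the transverse axis is vertical; a² = 49, b² = 32.
c² = a² + b² = 49 + 32 = 81, so c = 9.
Foci lie on the vertical axis through the center: (h, k ± c).

(-11, -11) and (-11, 7)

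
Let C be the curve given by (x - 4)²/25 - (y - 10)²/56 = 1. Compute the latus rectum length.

Center (4, 10). The positive term is the x-term, so the transverse axis is horizontal; a² = 25, b² = 56.
Latus rectum length = 2b²/a = 2·56/5 = 112/5.

112/5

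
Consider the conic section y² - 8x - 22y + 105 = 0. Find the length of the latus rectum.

Only y is squared. Complete the square in y: (y - 11)² = 8(x + 2).
Vertex (-2, 11); 4p = 8 so p = 2. Opens right.
Latus rectum length = |4p| = 8.

8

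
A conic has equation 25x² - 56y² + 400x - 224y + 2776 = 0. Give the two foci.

Rearranging, 25(x² + 16x) -56(y² + 4y) = -2776.
Complete the square: 25(x + 8)² -56(y + 2)² = -2776 + 1600 - 224 = -1400
Divide by -1400: (y + 2)²/25 - (x + 8)²/56 = 1
Hyperbola, center (-8, -2), transverse axis vertical; a² = 25, b² = 56.
c² = a² + b² = 25 + 56 = 81, so c = 9.
Foci lie on the vertical axis through the center: (h, k ± c).

(-8, -11) and (-8, 7)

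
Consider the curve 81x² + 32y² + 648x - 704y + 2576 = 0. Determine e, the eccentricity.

e = 7/9

Collect terms: 81(x² + 8x) + 32(y² - 22y) = -2576
Complete the square in x and y: 81(x + 4)² + 32(y - 11)² = -2576 + 1296 + 3872 = 2592
Divide by 2592: (x + 4)²/32 + (y - 11)²/81 = 1
Ellipse, center (-4, 11), major axis vertical; a² = 81, b² = 32.
c² = a² - b² = 49, so c = 7.
e = c/a = 7/9.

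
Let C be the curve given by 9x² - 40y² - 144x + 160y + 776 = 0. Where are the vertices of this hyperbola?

Collect terms: 9(x² - 16x) -40(y² - 4y) = -776
9(x - 8)² -40(y - 2)² = -776 + 576 - 160 = -360
Divide through by -360 to get (y - 2)²/9 - (x - 8)²/40 = 1.
Hyperbola, center (8, 2), transverse axis vertical; a² = 9, b² = 40.
a = 3. Vertices at (h, k ± a).

(8, -1) and (8, 5)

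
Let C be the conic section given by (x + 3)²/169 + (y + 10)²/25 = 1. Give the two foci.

Center (-3, -10). The larger denominator 169 sits under the x-term, so the major axis is horizontal; a² = 169, b² = 25.
c² = a² - b² = 169 - 25 = 144, so c = 12.
Foci lie on the horizontal axis through the center: (h ± c, k).

(-15, -10) and (9, -10)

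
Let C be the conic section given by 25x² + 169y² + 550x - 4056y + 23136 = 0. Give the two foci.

(-23, 12) and (1, 12)

Collect terms: 25(x² + 22x) + 169(y² - 24y) = -23136
Completing the square gives 25(x + 11)² + 169(y - 12)² = -23136 + 3025 + 24336 = 4225.
Divide through by 4225 to get (x + 11)²/169 + (y - 12)²/25 = 1.
Ellipse, center (-11, 12), major axis horizontal; a² = 169, b² = 25.
c² = a² - b² = 169 - 25 = 144, so c = 12.
Foci lie on the horizontal axis through the center: (h ± c, k).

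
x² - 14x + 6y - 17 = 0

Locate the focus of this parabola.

(7, 19/2)

Only x is squared. Complete the square in x: (x - 7)² = -6(y - 11).
Vertex (7, 11); 4p = -6 so p = -3/2. Opens down.
Focus is p units from the vertex along the axis: (h, k + p).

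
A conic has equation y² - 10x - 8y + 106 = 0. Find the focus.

Only y is squared. Complete the square in y: (y - 4)² = 10(x - 9).
Vertex (9, 4); 4p = 10 so p = 5/2. Opens right.
Focus is p units from the vertex along the axis: (h + p, k).

(23/2, 4)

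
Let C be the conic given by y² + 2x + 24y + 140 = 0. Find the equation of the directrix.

x = 5/2

Only y is squared. Complete the square in y: (y + 12)² = -2(x - 2).
Vertex (2, -12); 4p = -2 so p = -1/2. Opens left.
Directrix is the vertical line x = h − p = 2 − (-1/2) = 5/2.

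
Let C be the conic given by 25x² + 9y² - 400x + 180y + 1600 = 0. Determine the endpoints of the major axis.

(8, -20) and (8, 0)

Group the x- and y-terms: 25(x² - 16x) + 9(y² + 20y) = -1600
Complete the square in x and y: 25(x - 8)² + 9(y + 10)² = -1600 + 1600 + 900 = 900
Dividing both sides by 900: (x - 8)²/36 + (y + 10)²/100 = 1
Ellipse, center (8, -10), major axis vertical; a² = 100, b² = 36.
a = 10. Vertices at (h, k ± a).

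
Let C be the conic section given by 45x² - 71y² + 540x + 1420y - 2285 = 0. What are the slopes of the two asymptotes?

3√355/71 and -3√355/71

45(x² + 12x) -71(y² - 20y) = 2285
Complete the square in x and y: 45(x + 6)² -71(y - 10)² = 2285 + 1620 - 7100 = -3195
Divide by -3195: (y - 10)²/45 - (x + 6)²/71 = 1
Hyperbola, center (-6, 10), transverse axis vertical; a² = 45, b² = 71.
For a vertical hyperbola the asymptotes have slope ±a/b.
Here that is ±3√5/√71 = ±3√355/71.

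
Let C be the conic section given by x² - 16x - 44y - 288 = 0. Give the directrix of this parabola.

y = -19

Only x is squared. Complete the square in x: (x - 8)² = 44(y + 8).
Vertex (8, -8); 4p = 44 so p = 11. Opens up.
Directrix is the horizontal line y = k − p = -8 − (11) = -19.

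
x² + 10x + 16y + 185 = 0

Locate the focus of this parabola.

(-5, -14)

Only x is squared. Complete the square in x: (x + 5)² = -16(y + 10).
Vertex (-5, -10); 4p = -16 so p = -4. Opens down.
Focus is p units from the vertex along the axis: (h, k + p).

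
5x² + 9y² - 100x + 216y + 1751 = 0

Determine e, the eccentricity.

Collect terms: 5(x² - 20x) + 9(y² + 24y) = -1751
Completing the square gives 5(x - 10)² + 9(y + 12)² = -1751 + 500 + 1296 = 45.
Divide through by 45 to get (x - 10)²/9 + (y + 12)²/5 = 1.
Ellipse, center (10, -12), major axis horizontal; a² = 9, b² = 5.
c² = a² - b² = 4, so c = 2.
e = c/a = 2/3.

e = 2/3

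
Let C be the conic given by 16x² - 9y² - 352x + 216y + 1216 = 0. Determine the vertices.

Group the x- and y-terms: 16(x² - 22x) -9(y² - 24y) = -1216
Complete the square: 16(x - 11)² -9(y - 12)² = -1216 + 1936 - 1296 = -576
Divide by -576: (y - 12)²/64 - (x - 11)²/36 = 1
Hyperbola, center (11, 12), transverse axis vertical; a² = 64, b² = 36.
a = 8. Vertices at (h, k ± a).

(11, 4) and (11, 20)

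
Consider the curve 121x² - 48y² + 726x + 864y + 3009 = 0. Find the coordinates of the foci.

(-3, -4) and (-3, 22)

Rearranging, 121(x² + 6x) -48(y² - 18y) = -3009.
Completing the square gives 121(x + 3)² -48(y - 9)² = -3009 + 1089 - 3888 = -5808.
Divide by -5808: (y - 9)²/121 - (x + 3)²/48 = 1
Hyperbola, center (-3, 9), transverse axis vertical; a² = 121, b² = 48.
c² = a² + b² = 121 + 48 = 169, so c = 13.
Foci lie on the vertical axis through the center: (h, k ± c).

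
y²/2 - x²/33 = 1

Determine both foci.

Center (0, 0). The positive term is the y-term, so the transverse axis is vertical; a² = 2, b² = 33.
c² = a² + b² = 2 + 33 = 35, so c = √35.
Foci lie on the vertical axis through the center: (h, k ± c).

(0, 0 - √35) and (0, 0 + √35)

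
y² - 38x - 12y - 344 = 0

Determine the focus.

Only y is squared. Complete the square in y: (y - 6)² = 38(x + 10).
Vertex (-10, 6); 4p = 38 so p = 19/2. Opens right.
Focus is p units from the vertex along the axis: (h + p, k).

(-1/2, 6)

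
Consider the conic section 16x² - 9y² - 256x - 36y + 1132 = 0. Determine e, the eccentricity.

e = 5/4

Group: 16(x² - 16x) -9(y² + 4y) = -1132
Complete the square in x and y: 16(x - 8)² -9(y + 2)² = -1132 + 1024 - 36 = -144
Divide by -144: (y + 2)²/16 - (x - 8)²/9 = 1
Hyperbola, center (8, -2), transverse axis vertical; a² = 16, b² = 9.
c² = a² + b² = 25, so c = 5.
e = c/a = 5/4.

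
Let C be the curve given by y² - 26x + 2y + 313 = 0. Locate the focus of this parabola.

(37/2, -1)

Only y is squared. Complete the square in y: (y + 1)² = 26(x - 12).
Vertex (12, -1); 4p = 26 so p = 13/2. Opens right.
Focus is p units from the vertex along the axis: (h + p, k).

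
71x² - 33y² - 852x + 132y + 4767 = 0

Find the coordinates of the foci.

Rearranging, 71(x² - 12x) -33(y² - 4y) = -4767.
71(x - 6)² -33(y - 2)² = -4767 + 2556 - 132 = -2343
Dividing both sides by -2343: (y - 2)²/71 - (x - 6)²/33 = 1
Hyperbola, center (6, 2), transverse axis vertical; a² = 71, b² = 33.
c² = a² + b² = 71 + 33 = 104, so c = 2√26.
Foci lie on the vertical axis through the center: (h, k ± c).

(6, 2 - 2√26) and (6, 2 + 2√26)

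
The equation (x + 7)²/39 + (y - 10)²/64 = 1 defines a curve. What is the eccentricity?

e = 5/8

Center (-7, 10). The larger denominator 64 sits under the y-term, so the major axis is vertical; a² = 64, b² = 39.
c² = a² - b² = 25, so c = 5.
e = c/a = 5/8.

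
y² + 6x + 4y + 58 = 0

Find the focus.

(-21/2, -2)

Only y is squared. Complete the square in y: (y + 2)² = -6(x + 9).
Vertex (-9, -2); 4p = -6 so p = -3/2. Opens left.
Focus is p units from the vertex along the axis: (h + p, k).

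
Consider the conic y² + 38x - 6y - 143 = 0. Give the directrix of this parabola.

x = 27/2

Only y is squared. Complete the square in y: (y - 3)² = -38(x - 4).
Vertex (4, 3); 4p = -38 so p = -19/2. Opens left.
Directrix is the vertical line x = h − p = 4 − (-19/2) = 27/2.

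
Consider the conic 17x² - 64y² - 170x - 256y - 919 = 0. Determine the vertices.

Collect terms: 17(x² - 10x) -64(y² + 4y) = 919
Complete the square: 17(x - 5)² -64(y + 2)² = 919 + 425 - 256 = 1088
Divide through by 1088 to get (x - 5)²/64 - (y + 2)²/17 = 1.
Hyperbola, center (5, -2), transverse axis horizontal; a² = 64, b² = 17.
a = 8. Vertices at (h ± a, k).

(-3, -2) and (13, -2)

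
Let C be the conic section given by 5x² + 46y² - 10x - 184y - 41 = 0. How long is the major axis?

5(x² - 2x) + 46(y² - 4y) = 41
Completing the square gives 5(x - 1)² + 46(y - 2)² = 41 + 5 + 184 = 230.
Divide by 230: (x - 1)²/46 + (y - 2)²/5 = 1
Ellipse, center (1, 2), major axis horizontal; a² = 46, b² = 5.
a² = 46 so a = √46; the major axis has length 2a = 2√46.

2√46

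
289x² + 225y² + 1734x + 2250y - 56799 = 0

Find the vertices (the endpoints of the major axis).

(-3, -22) and (-3, 12)

Collect terms: 289(x² + 6x) + 225(y² + 10y) = 56799
Complete the square in x and y: 289(x + 3)² + 225(y + 5)² = 56799 + 2601 + 5625 = 65025
Divide through by 65025 to get (x + 3)²/225 + (y + 5)²/289 = 1.
Ellipse, center (-3, -5), major axis vertical; a² = 289, b² = 225.
a = 17. Vertices at (h, k ± a).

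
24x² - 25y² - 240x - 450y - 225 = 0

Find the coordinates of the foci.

(5, -9 - 7√2) and (5, -9 + 7√2)

Group the x- and y-terms: 24(x² - 10x) -25(y² + 18y) = 225
Complete the square: 24(x - 5)² -25(y + 9)² = 225 + 600 - 2025 = -1200
Dividing both sides by -1200: (y + 9)²/48 - (x - 5)²/50 = 1
Hyperbola, center (5, -9), transverse axis vertical; a² = 48, b² = 50.
c² = a² + b² = 48 + 50 = 98, so c = 7√2.
Foci lie on the vertical axis through the center: (h, k ± c).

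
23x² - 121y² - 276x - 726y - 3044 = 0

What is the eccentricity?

e = 12/11

Group the x- and y-terms: 23(x² - 12x) -121(y² + 6y) = 3044
Complete the square in x and y: 23(x - 6)² -121(y + 3)² = 3044 + 828 - 1089 = 2783
Divide through by 2783 to get (x - 6)²/121 - (y + 3)²/23 = 1.
Hyperbola, center (6, -3), transverse axis horizontal; a² = 121, b² = 23.
c² = a² + b² = 144, so c = 12.
e = c/a = 12/11.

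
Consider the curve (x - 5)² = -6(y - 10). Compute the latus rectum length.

6

Vertex (5, 10); 4p = -6 so p = -3/2. Opens down.
Latus rectum length = |4p| = 6.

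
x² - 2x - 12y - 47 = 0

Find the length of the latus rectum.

Only x is squared. Complete the square in x: (x - 1)² = 12(y + 4).
Vertex (1, -4); 4p = 12 so p = 3. Opens up.
Latus rectum length = |4p| = 12.

12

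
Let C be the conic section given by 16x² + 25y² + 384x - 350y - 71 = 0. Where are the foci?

Group: 16(x² + 24x) + 25(y² - 14y) = 71
Completing the square gives 16(x + 12)² + 25(y - 7)² = 71 + 2304 + 1225 = 3600.
Divide by 3600: (x + 12)²/225 + (y - 7)²/144 = 1
Ellipse, center (-12, 7), major axis horizontal; a² = 225, b² = 144.
c² = a² - b² = 225 - 144 = 81, so c = 9.
Foci lie on the horizontal axis through the center: (h ± c, k).

(-21, 7) and (-3, 7)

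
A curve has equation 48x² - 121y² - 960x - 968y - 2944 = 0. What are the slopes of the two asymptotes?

4√3/11 and -4√3/11

Group: 48(x² - 20x) -121(y² + 8y) = 2944
48(x - 10)² -121(y + 4)² = 2944 + 4800 - 1936 = 5808
Divide through by 5808 to get (x - 10)²/121 - (y + 4)²/48 = 1.
Hyperbola, center (10, -4), transverse axis horizontal; a² = 121, b² = 48.
For a horizontal hyperbola the asymptotes have slope ±b/a.
Here that is ±4√3/11.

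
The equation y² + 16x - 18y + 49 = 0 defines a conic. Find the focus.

(-2, 9)

Only y is squared. Complete the square in y: (y - 9)² = -16(x - 2).
Vertex (2, 9); 4p = -16 so p = -4. Opens left.
Focus is p units from the vertex along the axis: (h + p, k).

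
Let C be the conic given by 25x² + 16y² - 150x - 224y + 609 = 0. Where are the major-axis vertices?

Rearranging, 25(x² - 6x) + 16(y² - 14y) = -609.
Complete the square in x and y: 25(x - 3)² + 16(y - 7)² = -609 + 225 + 784 = 400
Divide by 400: (x - 3)²/16 + (y - 7)²/25 = 1
Ellipse, center (3, 7), major axis vertical; a² = 25, b² = 16.
a = 5. Vertices at (h, k ± a).

(3, 2) and (3, 12)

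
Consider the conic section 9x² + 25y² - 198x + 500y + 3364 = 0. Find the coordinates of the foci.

(7, -10) and (15, -10)

Collect terms: 9(x² - 22x) + 25(y² + 20y) = -3364
Completing the square gives 9(x - 11)² + 25(y + 10)² = -3364 + 1089 + 2500 = 225.
Divide through by 225 to get (x - 11)²/25 + (y + 10)²/9 = 1.
Ellipse, center (11, -10), major axis horizontal; a² = 25, b² = 9.
c² = a² - b² = 25 - 9 = 16, so c = 4.
Foci lie on the horizontal axis through the center: (h ± c, k).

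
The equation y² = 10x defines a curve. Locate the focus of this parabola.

Vertex (0, 0); 4p = 10 so p = 5/2. Opens right.
Focus is p units from the vertex along the axis: (h + p, k).

(5/2, 0)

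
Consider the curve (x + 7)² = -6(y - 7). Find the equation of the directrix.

Vertex (-7, 7); 4p = -6 so p = -3/2. Opens down.
Directrix is the horizontal line y = k − p = 7 − (-3/2) = 17/2.

y = 17/2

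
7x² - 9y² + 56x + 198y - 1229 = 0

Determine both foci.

7(x² + 8x) -9(y² - 22y) = 1229
Complete the square in x and y: 7(x + 4)² -9(y - 11)² = 1229 + 112 - 1089 = 252
Divide through by 252 to get (x + 4)²/36 - (y - 11)²/28 = 1.
Hyperbola, center (-4, 11), transverse axis horizontal; a² = 36, b² = 28.
c² = a² + b² = 36 + 28 = 64, so c = 8.
Foci lie on the horizontal axis through the center: (h ± c, k).

(-12, 11) and (4, 11)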